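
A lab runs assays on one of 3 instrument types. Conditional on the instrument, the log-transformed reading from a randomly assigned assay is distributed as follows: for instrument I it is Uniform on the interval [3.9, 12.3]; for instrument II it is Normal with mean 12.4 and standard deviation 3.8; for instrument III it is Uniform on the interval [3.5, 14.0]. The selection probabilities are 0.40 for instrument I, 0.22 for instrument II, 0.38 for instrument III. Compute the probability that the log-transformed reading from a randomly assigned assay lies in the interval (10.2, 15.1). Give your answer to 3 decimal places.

0.343

Conditional on each instrument, P(10.2 < X < 15.1): I: 0.25; II: 0.479999; III: 0.361905.
By total probability, P(10.2 < X < 15.1) = 0.4·0.25 + 0.22·0.479999 + 0.38·0.361905 = 0.343124.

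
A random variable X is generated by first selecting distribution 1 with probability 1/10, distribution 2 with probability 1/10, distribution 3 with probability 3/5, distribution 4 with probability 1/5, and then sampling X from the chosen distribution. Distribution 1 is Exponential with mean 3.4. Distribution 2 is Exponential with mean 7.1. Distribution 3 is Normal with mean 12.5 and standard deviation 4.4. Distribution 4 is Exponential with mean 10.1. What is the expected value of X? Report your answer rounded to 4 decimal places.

10.5700

Component means — 1: 3.4; 2: 7.1; 3: 12.5; 4: 10.1.
E[X] = 0.1·3.4 + 0.1·7.1 + 0.6·12.5 + 0.2·10.1 = 10.57.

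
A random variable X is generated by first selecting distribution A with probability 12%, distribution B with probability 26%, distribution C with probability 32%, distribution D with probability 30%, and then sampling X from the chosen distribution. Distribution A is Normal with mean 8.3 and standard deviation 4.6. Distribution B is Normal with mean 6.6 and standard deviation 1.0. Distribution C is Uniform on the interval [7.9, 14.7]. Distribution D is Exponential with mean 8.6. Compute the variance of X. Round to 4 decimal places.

29.5090

Per component, A: μ=8.3, E[X²]=90.05; B: μ=6.6, E[X²]=44.56; C: μ=11.3, E[X²]=131.543; D: μ=8.6, E[X²]=147.92.
E[X] = 0.12·8.3 + 0.26·6.6 + 0.32·11.3 + 0.3·8.6 = 8.908.
E[X²] = 0.12·90.05 + 0.26·44.56 + 0.32·131.543 + 0.3·147.92 = 108.861.
Var(X) = E[X²] − (E[X])² = 108.861 − 79.3525 = 29.509.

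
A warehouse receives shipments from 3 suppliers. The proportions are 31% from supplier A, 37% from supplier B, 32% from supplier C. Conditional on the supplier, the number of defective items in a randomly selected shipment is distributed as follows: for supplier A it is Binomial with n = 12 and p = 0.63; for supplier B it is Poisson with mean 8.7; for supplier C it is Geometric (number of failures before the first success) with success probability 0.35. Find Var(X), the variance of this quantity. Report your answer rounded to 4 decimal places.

Per component, A: μ=7.56, E[X²]=59.9508; B: μ=8.7, E[X²]=84.39; C: μ=1.85714, E[X²]=8.7551.
E[X] = 0.31·7.56 + 0.37·8.7 + 0.32·1.85714 = 6.15689.
E[X²] = 0.31·59.9508 + 0.37·84.39 + 0.32·8.7551 = 52.6107.
Var(X) = E[X²] − (E[X])² = 52.6107 − 37.9072 = 14.7034.

14.7034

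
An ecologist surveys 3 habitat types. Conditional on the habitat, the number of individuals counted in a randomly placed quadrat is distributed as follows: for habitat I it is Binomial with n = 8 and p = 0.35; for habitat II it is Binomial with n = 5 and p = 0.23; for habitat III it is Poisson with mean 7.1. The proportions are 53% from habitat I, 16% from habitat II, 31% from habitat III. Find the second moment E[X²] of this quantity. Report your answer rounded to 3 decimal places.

23.301

For each component E[X²] = Var + (mean)², giving I: 9.66; II: 2.208; III: 57.51.
Overall E[X²] = 0.53·9.66 + 0.16·2.208 + 0.31·57.51 = 23.3012.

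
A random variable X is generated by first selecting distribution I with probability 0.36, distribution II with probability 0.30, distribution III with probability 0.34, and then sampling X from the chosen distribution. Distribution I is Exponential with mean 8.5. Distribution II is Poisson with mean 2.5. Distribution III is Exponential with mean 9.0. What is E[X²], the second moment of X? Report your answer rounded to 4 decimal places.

For each component E[X²] = Var + (mean)², giving I: 144.5; II: 8.75; III: 162.
Overall E[X²] = 0.36·144.5 + 0.3·8.75 + 0.34·162 = 109.725.

109.7250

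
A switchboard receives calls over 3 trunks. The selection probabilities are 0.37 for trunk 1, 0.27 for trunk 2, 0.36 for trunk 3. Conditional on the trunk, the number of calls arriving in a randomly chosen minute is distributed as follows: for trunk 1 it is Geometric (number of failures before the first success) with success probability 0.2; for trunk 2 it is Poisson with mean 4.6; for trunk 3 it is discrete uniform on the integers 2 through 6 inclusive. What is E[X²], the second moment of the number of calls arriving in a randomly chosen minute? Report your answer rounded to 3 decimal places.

For each component E[X²] = Var + (mean)², giving 1: 36; 2: 25.76; 3: 18.
Overall E[X²] = 0.37·36 + 0.27·25.76 + 0.36·18 = 26.7552.

26.755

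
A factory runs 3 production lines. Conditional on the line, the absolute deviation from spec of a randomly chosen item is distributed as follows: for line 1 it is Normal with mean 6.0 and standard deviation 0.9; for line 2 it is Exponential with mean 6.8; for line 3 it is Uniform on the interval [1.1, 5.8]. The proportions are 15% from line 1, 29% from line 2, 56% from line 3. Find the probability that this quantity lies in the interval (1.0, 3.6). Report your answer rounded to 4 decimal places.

Conditional on each line, P(1.0 < X < 3.6): 1: 0.00383037; 2: 0.274292; 3: 0.531915.
By total probability, P(1.0 < X < 3.6) = 0.15·0.00383037 + 0.29·0.274292 + 0.56·0.531915 = 0.377992.

0.3780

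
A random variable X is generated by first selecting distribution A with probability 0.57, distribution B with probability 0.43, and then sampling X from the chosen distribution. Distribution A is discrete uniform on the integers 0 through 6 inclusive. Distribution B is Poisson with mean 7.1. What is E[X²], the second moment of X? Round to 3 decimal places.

32.139

For each component E[X²] = Var + (mean)², giving A: 13; B: 57.51.
Overall E[X²] = 0.57·13 + 0.43·57.51 = 32.1393.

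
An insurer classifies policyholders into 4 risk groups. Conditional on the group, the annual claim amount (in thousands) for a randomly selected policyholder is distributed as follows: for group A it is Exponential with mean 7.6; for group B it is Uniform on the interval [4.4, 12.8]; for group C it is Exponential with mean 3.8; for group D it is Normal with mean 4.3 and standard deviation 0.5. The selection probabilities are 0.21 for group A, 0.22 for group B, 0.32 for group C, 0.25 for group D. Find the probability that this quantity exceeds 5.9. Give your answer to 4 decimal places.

0.3452

Conditional on each group, P(X > 5.9): A: 0.460098; B: 0.821429; C: 0.21169; D: 0.000687138.
By total probability, P(X > 5.9) = 0.21·0.460098 + 0.22·0.821429 + 0.32·0.21169 + 0.25·0.000687138 = 0.345247.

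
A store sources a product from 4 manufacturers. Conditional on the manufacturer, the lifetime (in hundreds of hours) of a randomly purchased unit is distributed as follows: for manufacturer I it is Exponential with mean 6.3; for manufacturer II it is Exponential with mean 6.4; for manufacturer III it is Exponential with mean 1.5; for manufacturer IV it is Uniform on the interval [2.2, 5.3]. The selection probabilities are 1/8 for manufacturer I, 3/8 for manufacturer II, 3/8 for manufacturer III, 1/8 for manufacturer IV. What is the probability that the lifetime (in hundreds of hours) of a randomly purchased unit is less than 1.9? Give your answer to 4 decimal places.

0.3982

Conditional on each manufacturer, P(X < 1.9): I: 0.260357; II: 0.256863; III: 0.718231; IV: 0.
By total probability, P(X < 1.9) = 0.125·0.260357 + 0.375·0.256863 + 0.375·0.718231 + 0.125·0 = 0.398205.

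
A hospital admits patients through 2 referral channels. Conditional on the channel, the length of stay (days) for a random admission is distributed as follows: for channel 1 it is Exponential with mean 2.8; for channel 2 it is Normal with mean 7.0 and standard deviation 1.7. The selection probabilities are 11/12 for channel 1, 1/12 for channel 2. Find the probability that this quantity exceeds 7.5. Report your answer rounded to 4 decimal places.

0.0950

Conditional on each channel, P(X > 7.5): 1: 0.0686612; 2: 0.384334.
By total probability, P(X > 7.5) = 0.916667·0.0686612 + 0.0833333·0.384334 = 0.0949672.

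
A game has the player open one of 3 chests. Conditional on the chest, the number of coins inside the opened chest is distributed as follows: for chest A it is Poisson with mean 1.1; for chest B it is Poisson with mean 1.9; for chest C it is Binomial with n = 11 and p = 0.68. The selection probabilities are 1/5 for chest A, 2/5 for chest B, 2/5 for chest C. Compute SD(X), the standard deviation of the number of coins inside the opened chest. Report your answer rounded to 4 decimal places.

3.1979

Per component, A: μ=1.1, E[X²]=2.31; B: μ=1.9, E[X²]=5.51; C: μ=7.48, E[X²]=58.344.
E[X] = 0.2·1.1 + 0.4·1.9 + 0.4·7.48 = 3.972.
E[X²] = 0.2·2.31 + 0.4·5.51 + 0.4·58.344 = 26.0036.
Var(X) = E[X²] − (E[X])² = 26.0036 − 15.7768 = 10.2268.
SD(X) = √10.2268 = 3.19794.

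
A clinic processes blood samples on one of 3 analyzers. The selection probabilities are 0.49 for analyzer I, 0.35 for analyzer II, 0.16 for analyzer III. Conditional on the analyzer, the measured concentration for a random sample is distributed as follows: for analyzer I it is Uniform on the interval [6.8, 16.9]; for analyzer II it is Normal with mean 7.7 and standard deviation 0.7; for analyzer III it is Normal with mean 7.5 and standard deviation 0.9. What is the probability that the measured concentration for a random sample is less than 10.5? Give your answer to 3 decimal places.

0.689

Conditional on each analyzer, P(X < 10.5): I: 0.366337; II: 0.999968; III: 0.999571.
By total probability, P(X < 10.5) = 0.49·0.366337 + 0.35·0.999968 + 0.16·0.999571 = 0.689425.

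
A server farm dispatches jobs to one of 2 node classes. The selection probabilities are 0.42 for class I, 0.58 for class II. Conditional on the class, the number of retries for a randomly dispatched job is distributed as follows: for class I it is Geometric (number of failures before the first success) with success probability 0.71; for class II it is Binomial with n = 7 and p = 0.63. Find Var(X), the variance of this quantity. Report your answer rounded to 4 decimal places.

5.0886

Per component, I: μ=0.408451, E[X²]=0.742115; II: μ=4.41, E[X²]=21.0798.
E[X] = 0.42·0.408451 + 0.58·4.41 = 2.72935.
E[X²] = 0.42·0.742115 + 0.58·21.0798 = 12.538.
Var(X) = E[X²] − (E[X])² = 12.538 − 7.44935 = 5.08862.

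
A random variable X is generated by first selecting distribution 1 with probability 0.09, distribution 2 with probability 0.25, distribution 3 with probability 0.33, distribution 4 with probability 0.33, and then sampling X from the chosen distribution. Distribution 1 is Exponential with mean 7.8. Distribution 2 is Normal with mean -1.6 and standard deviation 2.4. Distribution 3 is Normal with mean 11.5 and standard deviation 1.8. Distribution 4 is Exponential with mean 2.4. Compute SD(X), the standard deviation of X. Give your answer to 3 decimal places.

Per component, 1: μ=7.8, E[X²]=121.68; 2: μ=-1.6, E[X²]=8.32; 3: μ=11.5, E[X²]=135.49; 4: μ=2.4, E[X²]=11.52.
E[X] = 0.09·7.8 + 0.25·-1.6 + 0.33·11.5 + 0.33·2.4 = 4.889.
E[X²] = 0.09·121.68 + 0.25·8.32 + 0.33·135.49 + 0.33·11.52 = 61.5445.
Var(X) = E[X²] − (E[X])² = 61.5445 − 23.9023 = 37.6422.
SD(X) = √37.6422 = 6.13532.

6.135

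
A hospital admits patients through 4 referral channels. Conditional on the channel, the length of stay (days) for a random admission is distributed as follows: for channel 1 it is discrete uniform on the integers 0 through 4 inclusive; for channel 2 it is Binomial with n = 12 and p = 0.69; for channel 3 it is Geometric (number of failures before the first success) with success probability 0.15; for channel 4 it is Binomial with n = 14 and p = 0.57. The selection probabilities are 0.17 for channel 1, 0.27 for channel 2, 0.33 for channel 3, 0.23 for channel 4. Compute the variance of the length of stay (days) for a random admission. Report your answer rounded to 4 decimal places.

19.2719

Per component, 1: μ=2, E[X²]=6; 2: μ=8.28, E[X²]=71.1252; 3: μ=5.66667, E[X²]=69.8889; 4: μ=7.98, E[X²]=67.1118.
E[X] = 0.17·2 + 0.27·8.28 + 0.33·5.66667 + 0.23·7.98 = 6.281.
E[X²] = 0.17·6 + 0.27·71.1252 + 0.33·69.8889 + 0.23·67.1118 = 58.7229.
Var(X) = E[X²] − (E[X])² = 58.7229 − 39.451 = 19.2719.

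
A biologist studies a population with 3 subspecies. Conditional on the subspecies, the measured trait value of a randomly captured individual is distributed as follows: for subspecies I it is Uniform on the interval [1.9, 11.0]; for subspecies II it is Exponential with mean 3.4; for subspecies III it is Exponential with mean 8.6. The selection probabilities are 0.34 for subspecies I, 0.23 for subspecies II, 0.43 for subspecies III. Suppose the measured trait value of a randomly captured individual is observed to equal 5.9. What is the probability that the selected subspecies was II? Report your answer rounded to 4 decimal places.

Likelihoods f(5.9 | ·): I: 0.10989; II: 0.0518672; III: 0.0585538.
Posterior ∝ prior × likelihood. Numerator for II: 0.23·0.0518672 = 0.0119294.
Normalizing constant: 0.34·0.10989 + 0.23·0.0518672 + 0.43·0.0585538 = 0.0744702.
P(II | observation) = 0.0119294 / 0.0744702 = 0.160191.

0.1602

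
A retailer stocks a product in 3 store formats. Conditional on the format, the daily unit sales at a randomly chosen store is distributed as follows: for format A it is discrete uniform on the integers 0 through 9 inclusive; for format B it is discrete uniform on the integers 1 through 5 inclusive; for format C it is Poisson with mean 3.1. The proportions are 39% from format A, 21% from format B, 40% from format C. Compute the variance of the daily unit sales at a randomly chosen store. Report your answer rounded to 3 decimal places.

5.368

Per component, A: μ=4.5, E[X²]=28.5; B: μ=3, E[X²]=11; C: μ=3.1, E[X²]=12.71.
E[X] = 0.39·4.5 + 0.21·3 + 0.4·3.1 = 3.625.
E[X²] = 0.39·28.5 + 0.21·11 + 0.4·12.71 = 18.509.
Var(X) = E[X²] − (E[X])² = 18.509 − 13.1406 = 5.36837.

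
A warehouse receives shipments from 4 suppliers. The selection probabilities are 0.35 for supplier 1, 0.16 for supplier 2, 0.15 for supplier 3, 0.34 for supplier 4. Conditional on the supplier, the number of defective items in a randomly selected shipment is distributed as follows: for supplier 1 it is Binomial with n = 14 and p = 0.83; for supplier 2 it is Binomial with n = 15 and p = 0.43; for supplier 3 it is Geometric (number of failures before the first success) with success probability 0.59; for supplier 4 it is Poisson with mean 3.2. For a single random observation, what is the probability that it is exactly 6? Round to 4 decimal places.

0.0535

Conditional on each supplier, P(X = 6): 1: 0.000684881; 2: 0.20095; 3: 0.00280256; 4: 0.060789.
By total probability, P(X = 6) = 0.35·0.000684881 + 0.16·0.20095 + 0.15·0.00280256 + 0.34·0.060789 = 0.0534804.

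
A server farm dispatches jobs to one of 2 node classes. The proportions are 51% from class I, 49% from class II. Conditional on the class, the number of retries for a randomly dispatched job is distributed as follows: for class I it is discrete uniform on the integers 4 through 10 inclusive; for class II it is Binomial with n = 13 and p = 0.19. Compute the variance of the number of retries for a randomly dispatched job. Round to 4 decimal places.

8.1485

Per component, I: μ=7, E[X²]=53; II: μ=2.47, E[X²]=8.1016.
E[X] = 0.51·7 + 0.49·2.47 = 4.7803.
E[X²] = 0.51·53 + 0.49·8.1016 = 30.9998.
Var(X) = E[X²] − (E[X])² = 30.9998 − 22.8513 = 8.14852.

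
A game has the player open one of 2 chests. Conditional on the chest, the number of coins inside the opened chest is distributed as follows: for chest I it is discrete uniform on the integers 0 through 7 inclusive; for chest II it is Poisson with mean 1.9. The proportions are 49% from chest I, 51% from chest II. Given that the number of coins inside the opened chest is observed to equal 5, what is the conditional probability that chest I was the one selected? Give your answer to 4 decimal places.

0.7956

Likelihoods P(X=5 | ·): I: 0.125; II: 0.0308622.
Posterior ∝ prior × likelihood. Numerator for I: 0.49·0.125 = 0.06125.
Normalizing constant: 0.49·0.125 + 0.51·0.0308622 = 0.0769897.
P(I | observation) = 0.06125 / 0.0769897 = 0.795561.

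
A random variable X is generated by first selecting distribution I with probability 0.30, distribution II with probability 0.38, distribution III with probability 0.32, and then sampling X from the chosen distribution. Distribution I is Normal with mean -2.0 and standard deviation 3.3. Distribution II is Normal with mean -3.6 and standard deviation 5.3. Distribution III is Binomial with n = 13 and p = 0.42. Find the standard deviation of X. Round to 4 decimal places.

Per component, I: μ=-2, E[X²]=14.89; II: μ=-3.6, E[X²]=41.05; III: μ=5.46, E[X²]=32.9784.
E[X] = 0.3·-2 + 0.38·-3.6 + 0.32·5.46 = -0.2208.
E[X²] = 0.3·14.89 + 0.38·41.05 + 0.32·32.9784 = 30.6191.
Var(X) = E[X²] − (E[X])² = 30.6191 − 0.0487526 = 30.5703.
SD(X) = √30.5703 = 5.52904.

5.5290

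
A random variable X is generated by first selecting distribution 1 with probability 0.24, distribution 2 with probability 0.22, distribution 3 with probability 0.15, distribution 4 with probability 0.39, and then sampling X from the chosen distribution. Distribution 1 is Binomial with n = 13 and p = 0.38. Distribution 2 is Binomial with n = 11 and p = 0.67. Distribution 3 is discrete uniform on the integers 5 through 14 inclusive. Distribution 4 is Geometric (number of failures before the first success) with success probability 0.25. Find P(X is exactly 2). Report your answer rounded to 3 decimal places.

0.069

Conditional on each component, P(X = 2): 1: 0.0586098; 2: 0.00114588; 3: 0; 4: 0.140625.
By total probability, P(X = 2) = 0.24·0.0586098 + 0.22·0.00114588 + 0.15·0 + 0.39·0.140625 = 0.0691622.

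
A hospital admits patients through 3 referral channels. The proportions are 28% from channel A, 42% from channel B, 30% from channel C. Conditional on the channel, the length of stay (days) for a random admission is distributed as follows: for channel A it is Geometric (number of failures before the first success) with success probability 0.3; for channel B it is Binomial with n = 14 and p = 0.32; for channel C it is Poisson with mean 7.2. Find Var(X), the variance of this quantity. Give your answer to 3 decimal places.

Per component, A: μ=2.33333, E[X²]=13.2222; B: μ=4.48, E[X²]=23.1168; C: μ=7.2, E[X²]=59.04.
E[X] = 0.28·2.33333 + 0.42·4.48 + 0.3·7.2 = 4.69493.
E[X²] = 0.28·13.2222 + 0.42·23.1168 + 0.3·59.04 = 31.1233.
Var(X) = E[X²] − (E[X])² = 31.1233 − 22.0424 = 9.08088.

9.081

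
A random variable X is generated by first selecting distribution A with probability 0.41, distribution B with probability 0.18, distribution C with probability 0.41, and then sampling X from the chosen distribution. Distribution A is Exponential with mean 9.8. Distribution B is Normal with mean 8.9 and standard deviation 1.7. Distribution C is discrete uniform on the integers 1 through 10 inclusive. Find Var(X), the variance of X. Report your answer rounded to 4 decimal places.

47.3002

Per component, A: μ=9.8, E[X²]=192.08; B: μ=8.9, E[X²]=82.1; C: μ=5.5, E[X²]=38.5.
E[X] = 0.41·9.8 + 0.18·8.9 + 0.41·5.5 = 7.875.
E[X²] = 0.41·192.08 + 0.18·82.1 + 0.41·38.5 = 109.316.
Var(X) = E[X²] − (E[X])² = 109.316 − 62.0156 = 47.3002.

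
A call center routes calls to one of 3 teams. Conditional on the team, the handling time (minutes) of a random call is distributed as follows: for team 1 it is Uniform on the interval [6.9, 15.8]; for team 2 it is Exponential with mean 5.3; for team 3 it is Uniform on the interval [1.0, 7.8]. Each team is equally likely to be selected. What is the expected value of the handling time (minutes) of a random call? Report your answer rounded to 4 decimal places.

Component means — 1: 11.35; 2: 5.3; 3: 4.4.
E[X] = 0.333333·11.35 + 0.333333·5.3 + 0.333333·4.4 = 7.01667.

7.0167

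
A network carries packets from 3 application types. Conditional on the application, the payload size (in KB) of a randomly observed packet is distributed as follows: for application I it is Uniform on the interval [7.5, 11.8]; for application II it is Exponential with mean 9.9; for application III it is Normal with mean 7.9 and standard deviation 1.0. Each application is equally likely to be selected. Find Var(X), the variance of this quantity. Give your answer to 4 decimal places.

34.3086

Per component, I: μ=9.65, E[X²]=94.6633; II: μ=9.9, E[X²]=196.02; III: μ=7.9, E[X²]=63.41.
E[X] = 0.333333·9.65 + 0.333333·9.9 + 0.333333·7.9 = 9.15.
E[X²] = 0.333333·94.6633 + 0.333333·196.02 + 0.333333·63.41 = 118.031.
Var(X) = E[X²] − (E[X])² = 118.031 − 83.7225 = 34.3086.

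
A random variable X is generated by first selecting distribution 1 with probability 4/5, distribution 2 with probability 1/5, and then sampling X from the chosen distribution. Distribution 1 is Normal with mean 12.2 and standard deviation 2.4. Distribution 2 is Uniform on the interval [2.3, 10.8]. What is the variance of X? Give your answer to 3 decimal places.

10.920

Per component, 1: μ=12.2, E[X²]=154.6; 2: μ=6.55, E[X²]=48.9233.
E[X] = 0.8·12.2 + 0.2·6.55 = 11.07.
E[X²] = 0.8·154.6 + 0.2·48.9233 = 133.465.
Var(X) = E[X²] − (E[X])² = 133.465 − 122.545 = 10.9198.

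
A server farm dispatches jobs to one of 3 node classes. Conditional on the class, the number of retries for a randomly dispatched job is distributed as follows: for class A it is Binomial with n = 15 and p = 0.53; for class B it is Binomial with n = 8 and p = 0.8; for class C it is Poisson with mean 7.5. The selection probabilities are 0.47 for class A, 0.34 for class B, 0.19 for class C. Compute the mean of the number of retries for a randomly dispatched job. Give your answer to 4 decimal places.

Component means — A: 7.95; B: 6.4; C: 7.5.
E[X] = 0.47·7.95 + 0.34·6.4 + 0.19·7.5 = 7.3375.

7.3375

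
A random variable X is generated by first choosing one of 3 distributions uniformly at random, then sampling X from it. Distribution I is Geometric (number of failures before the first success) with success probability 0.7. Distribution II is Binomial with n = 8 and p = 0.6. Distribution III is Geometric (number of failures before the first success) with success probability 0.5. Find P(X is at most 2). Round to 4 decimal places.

0.6326

Conditional on each component, P(X ≤ 2): I: 0.973; II: 0.0498074; III: 0.875.
By total probability, P(X ≤ 2) = 0.333333·0.973 + 0.333333·0.0498074 + 0.333333·0.875 = 0.632602.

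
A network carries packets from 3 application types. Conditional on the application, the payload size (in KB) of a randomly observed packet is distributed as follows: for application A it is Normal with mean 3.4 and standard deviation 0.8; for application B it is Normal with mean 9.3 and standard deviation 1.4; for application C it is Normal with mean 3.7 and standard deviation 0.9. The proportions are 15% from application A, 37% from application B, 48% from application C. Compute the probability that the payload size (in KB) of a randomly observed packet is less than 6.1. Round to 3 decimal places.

0.632

Conditional on each application, P(X < 6.1): A: 0.999631; B: 0.0111355; C: 0.99617.
By total probability, P(X < 6.1) = 0.15·0.999631 + 0.37·0.0111355 + 0.48·0.99617 = 0.632226.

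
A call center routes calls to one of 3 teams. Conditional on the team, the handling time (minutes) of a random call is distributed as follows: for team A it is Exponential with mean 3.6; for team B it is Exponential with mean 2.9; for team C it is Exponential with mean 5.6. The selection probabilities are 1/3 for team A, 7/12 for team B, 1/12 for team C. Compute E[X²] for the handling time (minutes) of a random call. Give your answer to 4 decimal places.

For each component E[X²] = Var + (mean)², giving A: 25.92; B: 16.82; C: 62.72.
Overall E[X²] = 0.333333·25.92 + 0.583333·16.82 + 0.0833333·62.72 = 23.6783.

23.6783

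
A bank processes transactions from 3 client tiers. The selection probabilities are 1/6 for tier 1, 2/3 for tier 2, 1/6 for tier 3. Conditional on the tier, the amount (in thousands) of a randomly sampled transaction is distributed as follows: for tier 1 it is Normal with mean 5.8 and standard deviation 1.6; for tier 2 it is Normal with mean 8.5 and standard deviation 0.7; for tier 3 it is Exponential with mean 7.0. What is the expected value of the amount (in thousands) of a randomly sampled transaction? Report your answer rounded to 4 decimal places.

Component means — 1: 5.8; 2: 8.5; 3: 7.
E[X] = 0.166667·5.8 + 0.666667·8.5 + 0.166667·7 = 7.8.

7.8000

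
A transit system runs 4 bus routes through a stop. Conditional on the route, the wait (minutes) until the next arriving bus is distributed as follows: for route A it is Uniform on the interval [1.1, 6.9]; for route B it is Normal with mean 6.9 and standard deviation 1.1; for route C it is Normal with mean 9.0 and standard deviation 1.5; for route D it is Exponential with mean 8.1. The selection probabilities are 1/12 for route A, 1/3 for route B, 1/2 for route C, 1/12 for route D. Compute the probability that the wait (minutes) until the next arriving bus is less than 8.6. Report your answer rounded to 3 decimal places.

0.648

Conditional on each route, P(X < 8.6): A: 1; B: 0.938882; C: 0.394863; D: 0.654142.
By total probability, P(X < 8.6) = 0.0833333·1 + 0.333333·0.938882 + 0.5·0.394863 + 0.0833333·0.654142 = 0.648237.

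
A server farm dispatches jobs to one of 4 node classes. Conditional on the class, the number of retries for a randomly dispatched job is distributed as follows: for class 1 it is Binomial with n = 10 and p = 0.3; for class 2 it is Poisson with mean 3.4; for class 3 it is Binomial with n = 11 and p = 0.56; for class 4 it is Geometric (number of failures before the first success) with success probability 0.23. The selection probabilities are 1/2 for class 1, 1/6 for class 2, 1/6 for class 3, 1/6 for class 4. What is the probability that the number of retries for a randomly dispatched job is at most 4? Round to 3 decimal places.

Conditional on each class, P(X ≤ 4): 1: 0.849732; 2: 0.744182; 3: 0.156781; 4: 0.729322.
By total probability, P(X ≤ 4) = 0.5·0.849732 + 0.166667·0.744182 + 0.166667·0.156781 + 0.166667·0.729322 = 0.69658.

0.697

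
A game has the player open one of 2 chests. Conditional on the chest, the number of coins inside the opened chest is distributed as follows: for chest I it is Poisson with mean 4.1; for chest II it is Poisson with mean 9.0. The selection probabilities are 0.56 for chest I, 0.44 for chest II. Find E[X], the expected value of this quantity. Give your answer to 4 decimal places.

6.2560

Component means — I: 4.1; II: 9.
E[X] = 0.56·4.1 + 0.44·9 = 6.256.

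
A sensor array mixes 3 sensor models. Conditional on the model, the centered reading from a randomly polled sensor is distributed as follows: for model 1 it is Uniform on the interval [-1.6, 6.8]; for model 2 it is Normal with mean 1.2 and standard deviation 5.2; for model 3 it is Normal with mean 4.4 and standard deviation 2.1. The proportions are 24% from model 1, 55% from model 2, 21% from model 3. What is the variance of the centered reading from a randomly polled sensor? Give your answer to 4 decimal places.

18.8140

Per component, 1: μ=2.6, E[X²]=12.64; 2: μ=1.2, E[X²]=28.48; 3: μ=4.4, E[X²]=23.77.
E[X] = 0.24·2.6 + 0.55·1.2 + 0.21·4.4 = 2.208.
E[X²] = 0.24·12.64 + 0.55·28.48 + 0.21·23.77 = 23.6893.
Var(X) = E[X²] − (E[X])² = 23.6893 − 4.87526 = 18.814.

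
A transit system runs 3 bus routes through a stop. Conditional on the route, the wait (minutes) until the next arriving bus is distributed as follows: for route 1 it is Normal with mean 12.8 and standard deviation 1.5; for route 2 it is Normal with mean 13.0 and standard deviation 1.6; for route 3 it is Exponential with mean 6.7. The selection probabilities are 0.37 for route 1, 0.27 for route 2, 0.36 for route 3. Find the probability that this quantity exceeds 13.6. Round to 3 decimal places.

0.253

Conditional on each route, P(X > 13.6): 1: 0.296901; 2: 0.35383; 3: 0.131355.
By total probability, P(X > 13.6) = 0.37·0.296901 + 0.27·0.35383 + 0.36·0.131355 = 0.252676.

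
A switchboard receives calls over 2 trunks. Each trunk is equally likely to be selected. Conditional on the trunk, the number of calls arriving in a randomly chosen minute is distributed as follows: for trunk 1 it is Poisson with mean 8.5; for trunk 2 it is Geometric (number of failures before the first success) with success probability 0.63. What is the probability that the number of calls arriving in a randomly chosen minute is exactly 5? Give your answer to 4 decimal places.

Conditional on each trunk, P(X = 5): 1: 0.0752333; 2: 0.00436867.
By total probability, P(X = 5) = 0.5·0.0752333 + 0.5·0.00436867 = 0.039801.

0.0398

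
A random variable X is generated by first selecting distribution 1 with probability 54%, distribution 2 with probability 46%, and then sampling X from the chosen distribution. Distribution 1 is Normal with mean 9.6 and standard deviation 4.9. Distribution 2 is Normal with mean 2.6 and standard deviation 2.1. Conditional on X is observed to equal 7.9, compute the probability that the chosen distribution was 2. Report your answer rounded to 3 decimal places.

Likelihoods f(7.9 | ·): 1: 0.0766614; 2: 0.00786224.
Posterior ∝ prior × likelihood. Numerator for 2: 0.46·0.00786224 = 0.00361663.
Normalizing constant: 0.54·0.0766614 + 0.46·0.00786224 = 0.0450138.
P(2 | observation) = 0.00361663 / 0.0450138 = 0.080345.

0.080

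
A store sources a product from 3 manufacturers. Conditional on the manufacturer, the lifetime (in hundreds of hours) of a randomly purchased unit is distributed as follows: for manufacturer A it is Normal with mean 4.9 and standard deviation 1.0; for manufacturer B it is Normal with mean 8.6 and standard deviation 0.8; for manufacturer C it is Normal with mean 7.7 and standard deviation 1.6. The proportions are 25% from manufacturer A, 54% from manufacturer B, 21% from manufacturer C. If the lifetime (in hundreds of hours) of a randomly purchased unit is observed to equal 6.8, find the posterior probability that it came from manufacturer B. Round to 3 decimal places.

Likelihoods f(6.8 | ·): A: 0.0656158; B: 0.0396746; C: 0.212855.
Posterior ∝ prior × likelihood. Numerator for B: 0.54·0.0396746 = 0.0214243.
Normalizing constant: 0.25·0.0656158 + 0.54·0.0396746 + 0.21·0.212855 = 0.0825277.
P(B | observation) = 0.0214243 / 0.0825277 = 0.259601.

0.260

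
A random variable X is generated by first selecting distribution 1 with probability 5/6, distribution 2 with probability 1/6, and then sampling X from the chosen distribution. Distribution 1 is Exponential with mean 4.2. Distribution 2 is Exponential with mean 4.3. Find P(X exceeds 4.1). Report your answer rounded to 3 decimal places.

Conditional on each component, P(X > 4.1): 1: 0.376744; 2: 0.385394.
By total probability, P(X > 4.1) = 0.833333·0.376744 + 0.166667·0.385394 = 0.378185.

0.378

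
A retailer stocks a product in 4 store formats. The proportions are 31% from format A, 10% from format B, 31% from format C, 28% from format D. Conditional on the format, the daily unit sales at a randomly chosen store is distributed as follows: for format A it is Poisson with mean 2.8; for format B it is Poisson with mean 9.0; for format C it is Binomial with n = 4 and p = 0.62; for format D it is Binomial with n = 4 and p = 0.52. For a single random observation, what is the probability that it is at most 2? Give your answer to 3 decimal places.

Conditional on each format, P(X ≤ 2): A: 0.469454; B: 0.0062322; C: 0.489978; D: 0.656916.
By total probability, P(X ≤ 2) = 0.31·0.469454 + 0.1·0.0062322 + 0.31·0.489978 + 0.28·0.656916 = 0.481984.

0.482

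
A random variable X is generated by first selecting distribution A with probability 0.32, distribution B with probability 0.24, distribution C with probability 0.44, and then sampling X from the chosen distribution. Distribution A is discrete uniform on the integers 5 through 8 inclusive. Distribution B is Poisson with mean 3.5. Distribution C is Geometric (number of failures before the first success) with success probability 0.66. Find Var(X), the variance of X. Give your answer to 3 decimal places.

Per component, A: μ=6.5, E[X²]=43.5; B: μ=3.5, E[X²]=15.75; C: μ=0.515152, E[X²]=1.04591.
E[X] = 0.32·6.5 + 0.24·3.5 + 0.44·0.515152 = 3.14667.
E[X²] = 0.32·43.5 + 0.24·15.75 + 0.44·1.04591 = 18.1602.
Var(X) = E[X²] − (E[X])² = 18.1602 − 9.90151 = 8.25869.

8.259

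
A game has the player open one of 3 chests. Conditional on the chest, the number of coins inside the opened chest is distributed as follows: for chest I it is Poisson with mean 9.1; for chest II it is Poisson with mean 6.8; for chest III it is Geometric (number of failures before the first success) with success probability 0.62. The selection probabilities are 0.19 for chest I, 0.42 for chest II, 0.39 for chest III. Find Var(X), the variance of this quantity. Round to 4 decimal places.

Per component, I: μ=9.1, E[X²]=91.91; II: μ=6.8, E[X²]=53.04; III: μ=0.612903, E[X²]=1.3642.
E[X] = 0.19·9.1 + 0.42·6.8 + 0.39·0.612903 = 4.82403.
E[X²] = 0.19·91.91 + 0.42·53.04 + 0.39·1.3642 = 40.2717.
Var(X) = E[X²] − (E[X])² = 40.2717 − 23.2713 = 17.0005.

17.0005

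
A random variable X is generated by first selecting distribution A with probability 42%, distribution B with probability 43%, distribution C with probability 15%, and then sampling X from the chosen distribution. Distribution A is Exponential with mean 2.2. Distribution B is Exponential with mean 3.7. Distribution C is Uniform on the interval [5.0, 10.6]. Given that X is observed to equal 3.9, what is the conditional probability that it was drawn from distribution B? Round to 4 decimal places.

Likelihoods f(3.9 | ·): A: 0.0772132; B: 0.0941951; C: 0.
Posterior ∝ prior × likelihood. Numerator for B: 0.43·0.0941951 = 0.0405039.
Normalizing constant: 0.42·0.0772132 + 0.43·0.0941951 + 0.15·0 = 0.0729335.
P(B | observation) = 0.0405039 / 0.0729335 = 0.555354.

0.5554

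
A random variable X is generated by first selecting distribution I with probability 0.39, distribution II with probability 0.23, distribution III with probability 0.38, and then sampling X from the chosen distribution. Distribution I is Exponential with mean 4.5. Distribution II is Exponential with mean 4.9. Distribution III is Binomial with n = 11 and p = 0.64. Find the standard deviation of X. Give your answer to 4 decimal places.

Per component, I: μ=4.5, E[X²]=40.5; II: μ=4.9, E[X²]=48.02; III: μ=7.04, E[X²]=52.096.
E[X] = 0.39·4.5 + 0.23·4.9 + 0.38·7.04 = 5.5572.
E[X²] = 0.39·40.5 + 0.23·48.02 + 0.38·52.096 = 46.6361.
Var(X) = E[X²] − (E[X])² = 46.6361 − 30.8825 = 15.7536.
SD(X) = √15.7536 = 3.96908.

3.9691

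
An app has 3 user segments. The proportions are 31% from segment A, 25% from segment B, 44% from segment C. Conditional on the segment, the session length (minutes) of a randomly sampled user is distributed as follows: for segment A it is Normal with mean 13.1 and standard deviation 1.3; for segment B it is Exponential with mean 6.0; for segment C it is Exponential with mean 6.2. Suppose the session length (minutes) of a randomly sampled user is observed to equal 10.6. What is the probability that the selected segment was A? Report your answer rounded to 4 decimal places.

Likelihoods f(10.6 | ·): A: 0.0482956; B: 0.0284836; C: 0.0291813.
Posterior ∝ prior × likelihood. Numerator for A: 0.31·0.0482956 = 0.0149716.
Normalizing constant: 0.31·0.0482956 + 0.25·0.0284836 + 0.44·0.0291813 = 0.0349323.
P(A | observation) = 0.0149716 / 0.0349323 = 0.42859.

0.4286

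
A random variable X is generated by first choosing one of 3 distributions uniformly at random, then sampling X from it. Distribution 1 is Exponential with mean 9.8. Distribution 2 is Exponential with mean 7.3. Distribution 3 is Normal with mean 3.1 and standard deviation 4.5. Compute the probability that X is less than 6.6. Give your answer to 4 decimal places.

Conditional on each component, P(X < 6.6): 1: 0.490064; 2: 0.595098; 3: 0.78165.
By total probability, P(X < 6.6) = 0.333333·0.490064 + 0.333333·0.595098 + 0.333333·0.78165 = 0.62227.

0.6223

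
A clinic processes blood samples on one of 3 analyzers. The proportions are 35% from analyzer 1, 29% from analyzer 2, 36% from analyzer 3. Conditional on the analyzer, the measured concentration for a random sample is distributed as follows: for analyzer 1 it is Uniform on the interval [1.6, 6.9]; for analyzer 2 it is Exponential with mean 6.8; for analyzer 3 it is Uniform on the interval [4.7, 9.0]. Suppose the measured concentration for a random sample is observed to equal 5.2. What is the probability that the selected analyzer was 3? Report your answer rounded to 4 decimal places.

0.4936

Likelihoods f(5.2 | ·): 1: 0.188679; 2: 0.0684516; 3: 0.232558.
Posterior ∝ prior × likelihood. Numerator for 3: 0.36·0.232558 = 0.0837209.
Normalizing constant: 0.35·0.188679 + 0.29·0.0684516 + 0.36·0.232558 = 0.16961.
P(3 | observation) = 0.0837209 / 0.16961 = 0.49361.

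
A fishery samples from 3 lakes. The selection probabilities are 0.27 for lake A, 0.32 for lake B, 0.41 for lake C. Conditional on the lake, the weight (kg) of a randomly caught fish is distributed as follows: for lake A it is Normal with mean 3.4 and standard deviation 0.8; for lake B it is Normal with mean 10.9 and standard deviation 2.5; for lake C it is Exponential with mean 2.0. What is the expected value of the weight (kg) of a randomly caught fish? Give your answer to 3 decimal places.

Component means — A: 3.4; B: 10.9; C: 2.
E[X] = 0.27·3.4 + 0.32·10.9 + 0.41·2 = 5.226.

5.226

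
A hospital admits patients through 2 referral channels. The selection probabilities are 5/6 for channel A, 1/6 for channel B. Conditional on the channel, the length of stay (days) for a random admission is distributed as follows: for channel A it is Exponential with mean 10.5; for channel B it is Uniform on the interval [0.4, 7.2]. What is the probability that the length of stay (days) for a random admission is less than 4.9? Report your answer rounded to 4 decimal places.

Conditional on each channel, P(X < 4.9): A: 0.372911; B: 0.661765.
By total probability, P(X < 4.9) = 0.833333·0.372911 + 0.166667·0.661765 = 0.421053.

0.4211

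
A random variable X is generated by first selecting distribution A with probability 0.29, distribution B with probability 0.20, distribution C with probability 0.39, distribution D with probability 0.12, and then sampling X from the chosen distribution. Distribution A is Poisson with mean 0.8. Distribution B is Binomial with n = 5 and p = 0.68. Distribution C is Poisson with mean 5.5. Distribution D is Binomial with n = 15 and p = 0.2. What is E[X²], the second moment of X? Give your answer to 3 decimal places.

18.258

For each component E[X²] = Var + (mean)², giving A: 1.44; B: 12.648; C: 35.75; D: 11.4.
Overall E[X²] = 0.29·1.44 + 0.2·12.648 + 0.39·35.75 + 0.12·11.4 = 18.2577.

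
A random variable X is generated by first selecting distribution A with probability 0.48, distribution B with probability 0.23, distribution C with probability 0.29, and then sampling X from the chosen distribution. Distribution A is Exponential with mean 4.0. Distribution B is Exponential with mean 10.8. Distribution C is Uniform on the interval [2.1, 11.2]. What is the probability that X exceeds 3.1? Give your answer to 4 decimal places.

Conditional on each component, P(X > 3.1): A: 0.460704; B: 0.750484; C: 0.89011.
By total probability, P(X > 3.1) = 0.48·0.460704 + 0.23·0.750484 + 0.29·0.89011 = 0.651881.

0.6519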